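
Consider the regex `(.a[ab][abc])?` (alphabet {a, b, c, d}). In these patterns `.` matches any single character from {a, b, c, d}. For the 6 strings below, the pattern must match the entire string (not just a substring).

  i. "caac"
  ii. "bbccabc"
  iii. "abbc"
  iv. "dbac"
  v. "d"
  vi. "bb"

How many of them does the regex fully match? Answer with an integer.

1

i → match
ii → no match
iii → no match
iv → no match
v → no match
vi → no match
Total matched: 1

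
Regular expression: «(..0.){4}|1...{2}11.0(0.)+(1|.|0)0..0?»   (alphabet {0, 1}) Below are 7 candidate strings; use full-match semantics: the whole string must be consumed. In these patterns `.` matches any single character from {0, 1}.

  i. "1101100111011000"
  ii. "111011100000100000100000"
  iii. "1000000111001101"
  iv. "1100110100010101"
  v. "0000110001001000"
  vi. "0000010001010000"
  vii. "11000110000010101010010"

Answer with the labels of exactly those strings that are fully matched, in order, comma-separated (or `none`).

i → match
ii → match
iii → match
iv → match
v → match
vi → match
vii → match

i, ii, iii, iv, v, vi, vii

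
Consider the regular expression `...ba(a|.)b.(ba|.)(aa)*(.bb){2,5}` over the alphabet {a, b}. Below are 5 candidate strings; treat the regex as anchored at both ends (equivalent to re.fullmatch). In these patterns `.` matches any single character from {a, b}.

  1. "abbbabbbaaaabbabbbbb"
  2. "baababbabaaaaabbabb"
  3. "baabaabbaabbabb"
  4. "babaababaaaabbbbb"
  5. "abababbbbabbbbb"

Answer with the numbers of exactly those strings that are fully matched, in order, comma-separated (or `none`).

1 → match
2 → match
3 → match
4 → no match
5 → match

1, 2, 3, 5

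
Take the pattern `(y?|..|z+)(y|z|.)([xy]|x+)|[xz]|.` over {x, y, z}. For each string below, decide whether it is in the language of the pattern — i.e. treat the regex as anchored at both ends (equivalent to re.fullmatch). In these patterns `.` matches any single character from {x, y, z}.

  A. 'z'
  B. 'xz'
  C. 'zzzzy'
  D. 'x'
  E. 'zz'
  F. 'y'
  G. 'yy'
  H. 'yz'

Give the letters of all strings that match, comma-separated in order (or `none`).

A, C, D, F, G

A. 'z' → match
B. 'xz' → no match
C. 'zzzzy' → match
D. 'x' → match
E. 'zz' → no match
F. 'y' → match
G. 'yy' → match
H. 'yz' → no match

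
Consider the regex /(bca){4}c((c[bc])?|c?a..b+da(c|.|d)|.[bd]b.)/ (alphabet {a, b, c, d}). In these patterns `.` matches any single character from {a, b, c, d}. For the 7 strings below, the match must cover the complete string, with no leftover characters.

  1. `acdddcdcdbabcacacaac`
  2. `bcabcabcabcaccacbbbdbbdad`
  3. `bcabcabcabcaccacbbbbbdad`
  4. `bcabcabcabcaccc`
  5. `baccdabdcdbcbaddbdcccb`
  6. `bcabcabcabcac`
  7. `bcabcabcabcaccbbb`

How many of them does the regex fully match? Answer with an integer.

4

1 → no match — must start with `bca`
2 → no match
3 → match
4 → match
5 → no match — must start with `bca`
6 → match
7 → match
Total matched: 4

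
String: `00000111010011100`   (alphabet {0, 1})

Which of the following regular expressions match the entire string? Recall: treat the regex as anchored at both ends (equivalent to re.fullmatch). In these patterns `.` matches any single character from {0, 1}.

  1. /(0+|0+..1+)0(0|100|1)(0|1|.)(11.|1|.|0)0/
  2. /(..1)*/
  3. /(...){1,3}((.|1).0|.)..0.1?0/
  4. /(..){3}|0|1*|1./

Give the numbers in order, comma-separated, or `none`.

1

1 → match
2 → no match
3 → no match
4 → no match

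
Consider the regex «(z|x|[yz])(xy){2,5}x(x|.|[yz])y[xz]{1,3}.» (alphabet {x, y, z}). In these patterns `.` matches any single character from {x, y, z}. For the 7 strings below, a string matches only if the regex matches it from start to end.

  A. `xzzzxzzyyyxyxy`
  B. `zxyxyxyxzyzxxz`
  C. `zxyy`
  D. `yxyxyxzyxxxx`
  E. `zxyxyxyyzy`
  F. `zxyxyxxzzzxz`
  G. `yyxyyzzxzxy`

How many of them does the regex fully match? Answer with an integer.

3

A → no match
B → match
C → no match
D → match
E → match
F → no match
G → no match
Total matched: 3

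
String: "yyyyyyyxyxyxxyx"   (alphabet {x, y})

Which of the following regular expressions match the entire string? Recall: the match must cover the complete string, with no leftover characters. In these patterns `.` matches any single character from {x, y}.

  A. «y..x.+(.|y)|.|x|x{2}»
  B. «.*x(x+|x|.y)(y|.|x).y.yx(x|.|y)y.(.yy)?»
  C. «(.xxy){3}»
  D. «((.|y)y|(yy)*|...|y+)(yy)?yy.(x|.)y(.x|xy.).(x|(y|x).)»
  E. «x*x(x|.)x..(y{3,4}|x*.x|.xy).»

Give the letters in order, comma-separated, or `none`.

A → no match
B → no match
C → no match — must end with "xxy"
D → match
E → no match

D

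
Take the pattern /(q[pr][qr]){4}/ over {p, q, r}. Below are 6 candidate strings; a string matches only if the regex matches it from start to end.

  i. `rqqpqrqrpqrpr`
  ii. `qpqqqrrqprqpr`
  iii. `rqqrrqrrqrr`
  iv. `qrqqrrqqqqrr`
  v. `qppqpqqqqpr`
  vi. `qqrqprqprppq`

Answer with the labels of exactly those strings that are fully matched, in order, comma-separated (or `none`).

i → no match — must start with `q`
ii → no match
iii → no match — must start with `q`
iv → no match
v → no match
vi → no match

none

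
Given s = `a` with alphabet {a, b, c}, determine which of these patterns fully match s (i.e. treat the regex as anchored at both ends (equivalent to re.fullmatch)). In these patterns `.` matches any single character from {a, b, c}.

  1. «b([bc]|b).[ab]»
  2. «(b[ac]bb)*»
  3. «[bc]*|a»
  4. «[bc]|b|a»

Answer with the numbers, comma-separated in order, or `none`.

1 → no match — must start with `b`
2 → no match
3 → match
4 → match

3, 4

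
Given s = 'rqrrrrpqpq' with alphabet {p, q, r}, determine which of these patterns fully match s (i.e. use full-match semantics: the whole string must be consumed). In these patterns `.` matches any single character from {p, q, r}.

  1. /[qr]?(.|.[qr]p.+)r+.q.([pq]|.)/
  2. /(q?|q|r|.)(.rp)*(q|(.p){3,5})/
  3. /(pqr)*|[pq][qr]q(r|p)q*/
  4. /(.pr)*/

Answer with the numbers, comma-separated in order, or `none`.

1

1 → match
2 → no match
3 → no match
4 → no match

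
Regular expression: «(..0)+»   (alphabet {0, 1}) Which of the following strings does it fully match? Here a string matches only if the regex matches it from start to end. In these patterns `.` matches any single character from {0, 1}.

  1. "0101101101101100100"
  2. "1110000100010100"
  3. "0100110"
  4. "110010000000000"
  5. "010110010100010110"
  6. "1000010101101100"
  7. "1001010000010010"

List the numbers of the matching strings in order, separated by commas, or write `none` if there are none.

4, 5

1 → no match
2 → no match
3. "0100110" → no match
4 → match
5 → match
6 → no match
7 → no match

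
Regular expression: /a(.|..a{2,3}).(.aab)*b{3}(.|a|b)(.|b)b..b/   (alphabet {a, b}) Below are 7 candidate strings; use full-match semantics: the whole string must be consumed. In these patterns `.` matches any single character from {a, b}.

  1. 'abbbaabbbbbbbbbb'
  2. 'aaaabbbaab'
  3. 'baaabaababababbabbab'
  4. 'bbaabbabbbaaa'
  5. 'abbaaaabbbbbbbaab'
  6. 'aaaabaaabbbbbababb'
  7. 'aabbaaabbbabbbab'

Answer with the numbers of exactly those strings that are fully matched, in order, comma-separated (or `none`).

1

1 → match
2 → no match
3 → no match — must start with 'a'
4 → no match — must start with 'a'
5 → no match
6 → no match
7 → no match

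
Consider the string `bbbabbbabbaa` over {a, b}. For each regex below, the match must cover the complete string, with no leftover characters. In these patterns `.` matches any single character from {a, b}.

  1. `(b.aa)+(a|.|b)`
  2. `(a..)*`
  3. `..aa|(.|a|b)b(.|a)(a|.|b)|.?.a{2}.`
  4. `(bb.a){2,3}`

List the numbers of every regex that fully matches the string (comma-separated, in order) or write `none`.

4

1 → no match
2 → no match
3 → no match
4 → match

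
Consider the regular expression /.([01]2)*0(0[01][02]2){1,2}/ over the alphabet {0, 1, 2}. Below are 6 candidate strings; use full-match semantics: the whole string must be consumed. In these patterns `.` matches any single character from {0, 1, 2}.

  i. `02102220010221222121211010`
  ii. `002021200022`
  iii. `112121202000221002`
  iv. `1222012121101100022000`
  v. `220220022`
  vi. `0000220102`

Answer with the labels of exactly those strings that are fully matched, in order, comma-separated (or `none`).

ii, vi

i → no match — must end with `2`
ii → match
iii → no match
iv → no match — must end with `2`
v → no match
vi → match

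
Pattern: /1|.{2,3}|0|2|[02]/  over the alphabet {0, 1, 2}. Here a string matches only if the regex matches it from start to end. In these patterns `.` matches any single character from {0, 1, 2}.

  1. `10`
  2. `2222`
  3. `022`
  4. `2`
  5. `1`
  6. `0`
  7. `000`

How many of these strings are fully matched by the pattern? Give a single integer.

6

1 → match
2 → no match
3 → match
4 → match
5 → match
6 → match
7 → match
Total matched: 6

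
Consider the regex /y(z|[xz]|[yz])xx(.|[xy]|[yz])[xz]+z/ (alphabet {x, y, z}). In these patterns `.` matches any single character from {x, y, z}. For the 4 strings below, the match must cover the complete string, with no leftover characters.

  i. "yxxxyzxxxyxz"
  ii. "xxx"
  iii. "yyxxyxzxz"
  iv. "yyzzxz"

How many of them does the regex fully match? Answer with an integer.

i. "yxxxyzxxxyxz" → no match
ii. "xxx" → no match — must start with "y"
iii. "yyxxyxzxz" → match
iv. "yyzzxz" → no match
Total matched: 1

1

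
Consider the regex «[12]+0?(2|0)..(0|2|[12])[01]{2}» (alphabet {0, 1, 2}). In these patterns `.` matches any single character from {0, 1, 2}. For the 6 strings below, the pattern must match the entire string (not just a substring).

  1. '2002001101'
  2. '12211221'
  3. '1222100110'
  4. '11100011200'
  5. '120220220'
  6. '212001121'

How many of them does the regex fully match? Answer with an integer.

1 → no match
2 → no match
3 → no match
4 → no match
5 → no match
6 → no match
Total matched: 0

0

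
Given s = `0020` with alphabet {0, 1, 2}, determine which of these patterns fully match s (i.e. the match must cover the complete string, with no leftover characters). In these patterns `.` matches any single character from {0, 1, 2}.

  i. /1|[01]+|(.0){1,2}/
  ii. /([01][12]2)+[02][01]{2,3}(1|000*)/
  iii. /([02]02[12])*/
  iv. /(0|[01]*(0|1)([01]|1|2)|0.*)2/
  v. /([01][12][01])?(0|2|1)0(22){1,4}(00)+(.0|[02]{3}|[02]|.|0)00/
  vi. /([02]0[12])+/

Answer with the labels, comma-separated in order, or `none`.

i

i → match
ii → no match
iii → no match
iv → no match — must end with `2`
v → no match — must end with `00`
vi → no match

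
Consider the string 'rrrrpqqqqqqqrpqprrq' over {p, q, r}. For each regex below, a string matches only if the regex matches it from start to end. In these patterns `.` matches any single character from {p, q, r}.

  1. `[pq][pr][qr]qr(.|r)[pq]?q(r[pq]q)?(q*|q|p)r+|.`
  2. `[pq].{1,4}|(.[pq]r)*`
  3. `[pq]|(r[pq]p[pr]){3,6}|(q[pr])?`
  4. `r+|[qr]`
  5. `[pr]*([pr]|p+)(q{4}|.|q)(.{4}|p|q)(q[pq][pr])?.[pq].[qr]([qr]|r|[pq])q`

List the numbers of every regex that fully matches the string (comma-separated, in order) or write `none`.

1 → no match
2 → no match
3 → no match
4 → no match
5 → match

5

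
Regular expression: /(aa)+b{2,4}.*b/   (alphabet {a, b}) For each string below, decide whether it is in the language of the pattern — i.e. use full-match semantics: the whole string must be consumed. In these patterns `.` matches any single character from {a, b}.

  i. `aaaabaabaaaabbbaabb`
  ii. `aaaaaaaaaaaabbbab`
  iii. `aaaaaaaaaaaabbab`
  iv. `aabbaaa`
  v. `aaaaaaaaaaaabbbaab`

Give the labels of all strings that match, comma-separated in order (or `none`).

ii, iii, v

i → no match
ii → match
iii → match
iv → no match — must end with `b`
v → match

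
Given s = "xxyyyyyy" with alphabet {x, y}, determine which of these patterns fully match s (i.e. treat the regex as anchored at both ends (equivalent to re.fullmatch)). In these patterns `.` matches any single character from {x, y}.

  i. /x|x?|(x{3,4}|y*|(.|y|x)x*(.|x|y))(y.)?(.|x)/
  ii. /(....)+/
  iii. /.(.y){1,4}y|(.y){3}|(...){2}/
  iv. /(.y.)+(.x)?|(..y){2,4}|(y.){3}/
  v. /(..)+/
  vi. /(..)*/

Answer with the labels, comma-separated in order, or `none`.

ii, iii, v, vi

i → no match
ii → match
iii → match
iv → no match
v → match
vi → match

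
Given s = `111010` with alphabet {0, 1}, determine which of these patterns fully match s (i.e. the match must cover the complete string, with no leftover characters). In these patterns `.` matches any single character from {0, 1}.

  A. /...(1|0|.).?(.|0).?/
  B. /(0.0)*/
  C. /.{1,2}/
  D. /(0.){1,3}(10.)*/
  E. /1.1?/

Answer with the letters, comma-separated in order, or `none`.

A → match
B → no match
C → no match
D → no match — must start with `0`
E → no match

A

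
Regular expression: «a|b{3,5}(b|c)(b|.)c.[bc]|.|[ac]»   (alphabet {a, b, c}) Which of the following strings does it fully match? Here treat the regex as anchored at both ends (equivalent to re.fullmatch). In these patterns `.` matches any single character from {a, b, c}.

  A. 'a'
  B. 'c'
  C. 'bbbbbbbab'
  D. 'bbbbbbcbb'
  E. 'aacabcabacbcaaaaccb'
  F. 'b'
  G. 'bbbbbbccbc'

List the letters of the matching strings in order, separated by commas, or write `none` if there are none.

A. 'a' → match
B. 'c' → match
C. 'bbbbbbbab' → no match
D. 'bbbbbbcbb' → match
E → no match
F. 'b' → match
G. 'bbbbbbccbc' → match

A, B, D, F, G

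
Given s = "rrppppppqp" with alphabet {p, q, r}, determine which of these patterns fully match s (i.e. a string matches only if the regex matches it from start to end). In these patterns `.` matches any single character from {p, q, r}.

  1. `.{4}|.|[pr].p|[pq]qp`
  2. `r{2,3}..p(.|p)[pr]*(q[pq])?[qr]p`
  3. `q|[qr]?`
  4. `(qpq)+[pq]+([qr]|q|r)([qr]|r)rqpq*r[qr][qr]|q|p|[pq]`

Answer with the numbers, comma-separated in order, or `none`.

2

1 → no match
2 → match
3 → no match
4 → no match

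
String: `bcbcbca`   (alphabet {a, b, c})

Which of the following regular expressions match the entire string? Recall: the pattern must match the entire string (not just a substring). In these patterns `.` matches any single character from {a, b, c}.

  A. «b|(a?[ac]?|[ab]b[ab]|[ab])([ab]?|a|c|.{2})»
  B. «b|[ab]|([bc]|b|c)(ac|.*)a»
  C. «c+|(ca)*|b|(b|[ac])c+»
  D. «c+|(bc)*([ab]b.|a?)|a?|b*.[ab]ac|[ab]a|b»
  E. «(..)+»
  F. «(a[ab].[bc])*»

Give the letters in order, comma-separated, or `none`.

A → no match
B → match
C → no match
D → match
E → no match
F → no match

B, D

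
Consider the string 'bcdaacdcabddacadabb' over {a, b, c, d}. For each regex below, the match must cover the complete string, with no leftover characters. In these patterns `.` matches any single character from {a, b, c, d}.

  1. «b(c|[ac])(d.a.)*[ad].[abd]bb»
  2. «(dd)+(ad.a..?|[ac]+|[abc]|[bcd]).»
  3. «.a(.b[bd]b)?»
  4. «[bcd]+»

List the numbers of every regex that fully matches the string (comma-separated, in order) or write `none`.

1 → match
2 → no match — must start with 'dd'
3 → no match
4 → no match

1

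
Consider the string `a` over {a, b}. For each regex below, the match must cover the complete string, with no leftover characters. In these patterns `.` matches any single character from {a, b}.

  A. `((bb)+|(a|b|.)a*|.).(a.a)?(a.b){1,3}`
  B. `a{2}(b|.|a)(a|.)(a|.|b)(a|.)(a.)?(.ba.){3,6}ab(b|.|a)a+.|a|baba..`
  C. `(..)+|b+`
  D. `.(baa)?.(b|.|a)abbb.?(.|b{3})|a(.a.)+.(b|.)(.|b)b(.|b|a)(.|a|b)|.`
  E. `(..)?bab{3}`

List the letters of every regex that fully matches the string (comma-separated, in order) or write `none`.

A → no match — must end with `b`
B → match
C → no match
D → match
E → no match — must end with `b`

B, D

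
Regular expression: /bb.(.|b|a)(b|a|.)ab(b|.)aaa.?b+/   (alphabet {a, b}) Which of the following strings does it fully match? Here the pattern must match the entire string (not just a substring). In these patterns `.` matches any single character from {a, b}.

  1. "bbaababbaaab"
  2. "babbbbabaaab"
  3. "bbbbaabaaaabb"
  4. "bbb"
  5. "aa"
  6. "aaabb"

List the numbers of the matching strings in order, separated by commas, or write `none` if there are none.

1, 3

1 → match
2 → no match — must start with "bb"
3 → match
4 → no match
5 → no match — must start with "bb"
6 → no match — must start with "bb"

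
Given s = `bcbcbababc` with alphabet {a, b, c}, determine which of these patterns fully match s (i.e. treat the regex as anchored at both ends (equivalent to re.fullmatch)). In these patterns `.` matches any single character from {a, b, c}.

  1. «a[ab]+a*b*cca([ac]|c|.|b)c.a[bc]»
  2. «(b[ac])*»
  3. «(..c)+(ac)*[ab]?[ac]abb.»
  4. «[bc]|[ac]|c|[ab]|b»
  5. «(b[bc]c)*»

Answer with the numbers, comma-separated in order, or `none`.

1 → no match — must start with `a`
2 → match
3 → no match
4 → no match
5 → no match

2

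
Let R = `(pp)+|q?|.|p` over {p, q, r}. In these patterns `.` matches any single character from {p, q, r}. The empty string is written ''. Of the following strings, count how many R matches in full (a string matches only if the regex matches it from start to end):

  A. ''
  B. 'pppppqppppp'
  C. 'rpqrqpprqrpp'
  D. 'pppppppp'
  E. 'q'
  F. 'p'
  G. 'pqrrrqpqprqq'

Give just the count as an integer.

4

A → match
B → no match
C → no match
D → match
E → match
F → match
G → no match
Total matched: 4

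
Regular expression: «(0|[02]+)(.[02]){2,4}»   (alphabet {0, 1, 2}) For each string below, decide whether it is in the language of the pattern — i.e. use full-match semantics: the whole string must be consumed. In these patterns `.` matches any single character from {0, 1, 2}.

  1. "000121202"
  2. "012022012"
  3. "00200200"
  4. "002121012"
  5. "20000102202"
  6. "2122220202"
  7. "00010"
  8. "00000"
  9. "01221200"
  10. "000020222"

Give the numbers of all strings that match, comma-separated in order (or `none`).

1, 2, 3, 4, 5, 7, 8, 10

1 → match
2 → match
3 → match
4 → match
5 → match
6 → no match
7 → match
8 → match
9 → no match
10 → match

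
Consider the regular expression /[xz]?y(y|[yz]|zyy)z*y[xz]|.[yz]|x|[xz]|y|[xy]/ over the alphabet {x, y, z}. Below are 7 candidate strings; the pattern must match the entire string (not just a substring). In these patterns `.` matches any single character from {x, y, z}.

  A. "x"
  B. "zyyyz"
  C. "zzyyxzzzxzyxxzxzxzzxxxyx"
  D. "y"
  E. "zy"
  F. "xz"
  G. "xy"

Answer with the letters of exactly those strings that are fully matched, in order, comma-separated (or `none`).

A, B, D, E, F, G

A → match
B → match
C → no match
D → match
E → match
F → match
G → match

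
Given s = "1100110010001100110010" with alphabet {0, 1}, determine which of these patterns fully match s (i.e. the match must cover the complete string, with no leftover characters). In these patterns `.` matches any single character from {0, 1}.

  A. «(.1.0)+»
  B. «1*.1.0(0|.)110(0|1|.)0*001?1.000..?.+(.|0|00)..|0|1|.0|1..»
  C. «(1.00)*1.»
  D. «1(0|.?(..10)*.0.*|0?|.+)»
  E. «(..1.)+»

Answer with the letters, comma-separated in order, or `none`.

A → no match
B → no match
C → match
D → match
E → no match

C, D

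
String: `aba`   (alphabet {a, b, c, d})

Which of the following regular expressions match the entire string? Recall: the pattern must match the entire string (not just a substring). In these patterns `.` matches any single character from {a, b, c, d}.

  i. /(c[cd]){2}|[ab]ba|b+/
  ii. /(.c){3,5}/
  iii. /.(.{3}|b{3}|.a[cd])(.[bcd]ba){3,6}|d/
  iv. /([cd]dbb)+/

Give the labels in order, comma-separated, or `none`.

i → match
ii → no match — must end with `c`
iii → no match
iv → no match — must end with `dbb`

i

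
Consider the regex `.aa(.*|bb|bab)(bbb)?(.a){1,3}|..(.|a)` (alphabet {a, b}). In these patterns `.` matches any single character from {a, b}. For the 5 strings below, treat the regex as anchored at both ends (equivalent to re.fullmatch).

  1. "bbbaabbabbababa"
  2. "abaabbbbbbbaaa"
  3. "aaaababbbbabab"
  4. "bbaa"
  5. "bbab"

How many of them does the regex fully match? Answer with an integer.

1 → no match
2 → no match
3 → no match
4. "bbaa" → no match
5. "bbab" → no match
Total matched: 0

0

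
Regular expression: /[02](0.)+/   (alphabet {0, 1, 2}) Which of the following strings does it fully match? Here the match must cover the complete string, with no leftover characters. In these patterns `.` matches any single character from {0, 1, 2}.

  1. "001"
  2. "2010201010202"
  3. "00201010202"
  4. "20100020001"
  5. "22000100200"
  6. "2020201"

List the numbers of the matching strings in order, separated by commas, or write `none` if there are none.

1, 2, 3, 4, 6

1 → match
2 → match
3 → match
4 → match
5 → no match
6 → match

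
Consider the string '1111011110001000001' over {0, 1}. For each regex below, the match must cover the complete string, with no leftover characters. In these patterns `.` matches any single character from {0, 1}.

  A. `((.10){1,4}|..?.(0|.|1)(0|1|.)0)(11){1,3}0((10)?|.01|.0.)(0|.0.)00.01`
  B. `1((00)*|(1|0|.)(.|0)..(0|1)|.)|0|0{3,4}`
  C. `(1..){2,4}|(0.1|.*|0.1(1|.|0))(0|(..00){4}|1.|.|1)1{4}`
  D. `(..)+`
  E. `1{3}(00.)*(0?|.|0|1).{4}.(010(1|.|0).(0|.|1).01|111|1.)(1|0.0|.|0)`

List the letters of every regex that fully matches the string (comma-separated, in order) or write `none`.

A → match
B → no match
C → no match
D → no match
E → no match

A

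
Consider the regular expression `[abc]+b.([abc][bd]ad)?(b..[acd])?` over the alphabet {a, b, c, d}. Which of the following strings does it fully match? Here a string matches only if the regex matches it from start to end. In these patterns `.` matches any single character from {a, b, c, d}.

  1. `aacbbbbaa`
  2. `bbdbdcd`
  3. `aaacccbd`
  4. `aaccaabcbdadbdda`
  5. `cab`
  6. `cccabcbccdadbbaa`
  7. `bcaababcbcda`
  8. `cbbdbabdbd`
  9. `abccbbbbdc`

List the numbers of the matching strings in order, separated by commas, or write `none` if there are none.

1, 2, 3, 4, 6, 7, 9

1 → match
2 → match
3 → match
4 → match
5 → no match
6 → match
7 → match
8 → no match
9 → match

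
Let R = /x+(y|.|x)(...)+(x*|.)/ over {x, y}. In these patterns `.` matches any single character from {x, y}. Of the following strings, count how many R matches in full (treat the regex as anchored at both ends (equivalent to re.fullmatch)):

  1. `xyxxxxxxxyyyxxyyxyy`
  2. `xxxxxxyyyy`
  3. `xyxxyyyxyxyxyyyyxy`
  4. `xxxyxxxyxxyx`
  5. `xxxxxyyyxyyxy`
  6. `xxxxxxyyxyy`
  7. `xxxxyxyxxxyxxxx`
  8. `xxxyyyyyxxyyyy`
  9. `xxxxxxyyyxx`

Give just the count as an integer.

1 → no match
2 → match
3 → match
4 → match
5 → match
6 → match
7 → match
8 → match
9 → match
Total matched: 8

8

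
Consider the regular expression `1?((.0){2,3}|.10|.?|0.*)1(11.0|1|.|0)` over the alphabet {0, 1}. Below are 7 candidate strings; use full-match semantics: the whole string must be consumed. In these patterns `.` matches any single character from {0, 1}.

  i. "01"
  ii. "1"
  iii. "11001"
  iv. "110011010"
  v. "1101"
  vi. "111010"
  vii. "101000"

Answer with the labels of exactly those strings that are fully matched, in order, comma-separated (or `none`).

i → no match
ii → no match
iii → no match
iv → no match
v → no match
vi → match
vii → no match

vi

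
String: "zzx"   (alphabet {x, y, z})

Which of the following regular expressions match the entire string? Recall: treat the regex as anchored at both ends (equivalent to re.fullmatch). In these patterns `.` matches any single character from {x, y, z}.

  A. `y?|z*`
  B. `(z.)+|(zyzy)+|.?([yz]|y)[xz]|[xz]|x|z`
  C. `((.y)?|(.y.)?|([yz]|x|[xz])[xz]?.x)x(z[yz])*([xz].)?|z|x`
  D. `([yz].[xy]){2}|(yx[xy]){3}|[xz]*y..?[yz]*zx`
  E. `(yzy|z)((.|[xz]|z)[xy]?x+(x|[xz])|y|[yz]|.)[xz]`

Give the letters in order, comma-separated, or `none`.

A → no match
B → match
C → no match
D → no match
E → match

B, E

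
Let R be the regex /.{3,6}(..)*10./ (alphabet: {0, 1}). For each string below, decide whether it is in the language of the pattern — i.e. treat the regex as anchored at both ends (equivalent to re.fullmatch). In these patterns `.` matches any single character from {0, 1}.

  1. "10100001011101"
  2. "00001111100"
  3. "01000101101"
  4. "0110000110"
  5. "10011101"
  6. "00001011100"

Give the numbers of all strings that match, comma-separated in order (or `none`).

1, 2, 3, 5, 6

1 → match
2 → match
3 → match
4 → no match
5 → match
6 → match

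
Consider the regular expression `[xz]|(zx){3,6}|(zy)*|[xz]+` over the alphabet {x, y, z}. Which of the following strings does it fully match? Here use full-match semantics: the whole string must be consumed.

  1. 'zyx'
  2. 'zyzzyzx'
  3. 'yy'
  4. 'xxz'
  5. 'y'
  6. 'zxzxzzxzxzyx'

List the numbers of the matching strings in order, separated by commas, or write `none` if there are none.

4

1 → no match
2 → no match
3 → no match
4 → match
5 → no match
6 → no match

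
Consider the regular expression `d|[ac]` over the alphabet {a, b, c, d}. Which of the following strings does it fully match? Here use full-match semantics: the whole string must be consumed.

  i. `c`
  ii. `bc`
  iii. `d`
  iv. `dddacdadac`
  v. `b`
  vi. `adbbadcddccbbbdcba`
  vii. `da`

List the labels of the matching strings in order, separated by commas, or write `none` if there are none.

i, iii

i. `c` → match
ii. `bc` → no match
iii. `d` → match
iv. `dddacdadac` → no match
v. `b` → no match
vi → no match
vii. `da` → no match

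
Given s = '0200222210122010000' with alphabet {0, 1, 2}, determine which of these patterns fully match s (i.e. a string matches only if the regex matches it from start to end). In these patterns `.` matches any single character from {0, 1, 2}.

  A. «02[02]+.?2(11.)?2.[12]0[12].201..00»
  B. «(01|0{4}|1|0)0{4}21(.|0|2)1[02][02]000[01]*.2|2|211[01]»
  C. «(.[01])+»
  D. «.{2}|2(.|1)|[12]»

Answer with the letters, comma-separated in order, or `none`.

A

A → match
B → no match
C → no match
D → no match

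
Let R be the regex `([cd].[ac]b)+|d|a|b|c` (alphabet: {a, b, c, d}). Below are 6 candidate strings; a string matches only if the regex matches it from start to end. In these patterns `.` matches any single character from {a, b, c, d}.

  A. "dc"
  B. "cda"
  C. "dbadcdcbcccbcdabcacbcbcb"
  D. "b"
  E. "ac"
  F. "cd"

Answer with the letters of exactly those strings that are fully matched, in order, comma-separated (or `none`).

A → no match
B → no match
C → no match
D → match
E → no match
F → no match

D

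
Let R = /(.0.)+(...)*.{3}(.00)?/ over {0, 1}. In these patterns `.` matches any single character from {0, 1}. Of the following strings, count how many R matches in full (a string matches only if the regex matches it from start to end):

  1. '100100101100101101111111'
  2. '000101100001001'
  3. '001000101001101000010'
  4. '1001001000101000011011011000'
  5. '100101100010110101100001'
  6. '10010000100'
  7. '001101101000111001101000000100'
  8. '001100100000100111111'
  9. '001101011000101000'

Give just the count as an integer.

1 → match
2 → match
3 → match
4 → no match
5 → match
6 → no match
7 → match
8 → match
9 → match
Total matched: 7

7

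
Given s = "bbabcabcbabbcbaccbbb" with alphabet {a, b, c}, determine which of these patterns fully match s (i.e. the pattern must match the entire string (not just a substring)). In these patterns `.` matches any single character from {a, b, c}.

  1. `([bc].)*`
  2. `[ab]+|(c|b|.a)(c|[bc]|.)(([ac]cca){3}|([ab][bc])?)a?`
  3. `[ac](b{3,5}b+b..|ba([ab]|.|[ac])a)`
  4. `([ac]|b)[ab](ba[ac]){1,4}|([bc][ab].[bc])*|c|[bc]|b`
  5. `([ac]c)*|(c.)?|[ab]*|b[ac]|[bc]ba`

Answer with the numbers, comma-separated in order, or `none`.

4

1 → no match
2 → no match
3 → no match
4 → match
5 → no match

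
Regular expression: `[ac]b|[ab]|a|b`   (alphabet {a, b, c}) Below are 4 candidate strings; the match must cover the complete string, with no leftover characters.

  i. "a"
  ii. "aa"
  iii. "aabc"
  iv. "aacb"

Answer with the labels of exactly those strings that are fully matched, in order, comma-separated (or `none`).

i

i → match
ii → no match
iii → no match
iv → no match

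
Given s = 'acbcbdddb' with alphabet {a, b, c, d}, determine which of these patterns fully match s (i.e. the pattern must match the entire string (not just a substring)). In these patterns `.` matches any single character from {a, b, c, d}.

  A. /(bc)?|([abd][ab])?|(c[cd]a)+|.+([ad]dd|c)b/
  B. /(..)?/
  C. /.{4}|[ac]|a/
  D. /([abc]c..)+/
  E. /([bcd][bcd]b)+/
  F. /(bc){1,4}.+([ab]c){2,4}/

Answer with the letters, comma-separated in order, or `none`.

A

A → match
B → no match
C → no match
D → no match
E → no match
F → no match — must start with 'bc'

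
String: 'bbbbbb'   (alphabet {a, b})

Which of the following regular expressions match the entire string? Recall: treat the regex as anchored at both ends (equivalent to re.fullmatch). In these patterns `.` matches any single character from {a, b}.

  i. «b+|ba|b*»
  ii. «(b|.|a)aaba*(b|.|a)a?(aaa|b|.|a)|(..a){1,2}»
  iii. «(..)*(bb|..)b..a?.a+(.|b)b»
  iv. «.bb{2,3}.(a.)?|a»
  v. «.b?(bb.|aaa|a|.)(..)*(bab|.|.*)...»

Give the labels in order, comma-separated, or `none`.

i → match
ii → no match
iii → no match
iv → match
v → match

i, iv, v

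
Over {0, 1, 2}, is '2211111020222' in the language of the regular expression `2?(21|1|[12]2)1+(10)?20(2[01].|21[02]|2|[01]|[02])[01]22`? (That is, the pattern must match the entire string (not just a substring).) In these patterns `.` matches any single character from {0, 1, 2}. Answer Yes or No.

No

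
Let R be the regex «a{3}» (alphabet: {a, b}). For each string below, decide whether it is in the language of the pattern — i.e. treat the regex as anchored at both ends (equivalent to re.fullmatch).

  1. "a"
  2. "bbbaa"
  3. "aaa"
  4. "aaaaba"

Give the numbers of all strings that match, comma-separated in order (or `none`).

1 → no match
2 → no match — must start with "a"
3 → match
4 → no match

3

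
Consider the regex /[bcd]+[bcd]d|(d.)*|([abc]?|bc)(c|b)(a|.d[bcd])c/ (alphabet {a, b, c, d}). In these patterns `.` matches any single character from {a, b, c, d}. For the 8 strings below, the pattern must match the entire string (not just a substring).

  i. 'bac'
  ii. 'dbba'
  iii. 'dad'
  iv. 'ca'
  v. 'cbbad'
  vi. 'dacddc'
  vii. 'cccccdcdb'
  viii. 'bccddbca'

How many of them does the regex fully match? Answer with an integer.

1

i → match
ii → no match
iii → no match
iv → no match
v → no match
vi → no match
vii → no match
viii → no match
Total matched: 1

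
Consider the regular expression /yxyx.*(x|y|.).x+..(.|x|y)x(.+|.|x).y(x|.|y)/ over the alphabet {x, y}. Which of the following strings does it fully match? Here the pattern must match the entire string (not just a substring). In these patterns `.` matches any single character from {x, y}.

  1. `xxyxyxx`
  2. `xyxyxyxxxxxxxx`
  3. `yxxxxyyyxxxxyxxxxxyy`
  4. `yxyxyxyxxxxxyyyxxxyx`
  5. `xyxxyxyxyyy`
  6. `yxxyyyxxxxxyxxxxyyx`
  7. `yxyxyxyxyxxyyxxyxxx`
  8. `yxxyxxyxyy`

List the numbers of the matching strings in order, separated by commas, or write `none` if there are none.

4

1. `xxyxyxx` → no match — must start with `yxyx`
2 → no match — must start with `yxyx`
3 → no match — must start with `yxyx`
4 → match
5. `xyxxyxyxyyy` → no match — must start with `yxyx`
6 → no match — must start with `yxyx`
7 → no match
8. `yxxyxxyxyy` → no match — must start with `yxyx`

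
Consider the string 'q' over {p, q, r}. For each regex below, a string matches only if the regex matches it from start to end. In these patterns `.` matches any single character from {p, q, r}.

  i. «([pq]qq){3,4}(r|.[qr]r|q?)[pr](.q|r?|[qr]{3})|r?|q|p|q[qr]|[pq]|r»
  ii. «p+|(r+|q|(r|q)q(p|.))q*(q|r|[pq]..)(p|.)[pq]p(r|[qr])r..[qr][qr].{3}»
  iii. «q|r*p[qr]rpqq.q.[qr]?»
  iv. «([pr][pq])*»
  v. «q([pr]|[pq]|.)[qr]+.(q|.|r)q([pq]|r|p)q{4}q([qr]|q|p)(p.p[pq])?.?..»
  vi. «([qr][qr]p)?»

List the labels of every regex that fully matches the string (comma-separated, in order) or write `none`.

i, iii

i → match
ii → no match
iii → match
iv → no match
v → no match
vi → no match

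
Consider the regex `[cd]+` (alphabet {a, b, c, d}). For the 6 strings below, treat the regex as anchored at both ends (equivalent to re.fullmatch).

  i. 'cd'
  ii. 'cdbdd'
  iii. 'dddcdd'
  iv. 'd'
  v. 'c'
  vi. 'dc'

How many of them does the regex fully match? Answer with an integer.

5

i. 'cd' → match
ii. 'cdbdd' → no match
iii. 'dddcdd' → match
iv. 'd' → match
v. 'c' → match
vi. 'dc' → match
Total matched: 5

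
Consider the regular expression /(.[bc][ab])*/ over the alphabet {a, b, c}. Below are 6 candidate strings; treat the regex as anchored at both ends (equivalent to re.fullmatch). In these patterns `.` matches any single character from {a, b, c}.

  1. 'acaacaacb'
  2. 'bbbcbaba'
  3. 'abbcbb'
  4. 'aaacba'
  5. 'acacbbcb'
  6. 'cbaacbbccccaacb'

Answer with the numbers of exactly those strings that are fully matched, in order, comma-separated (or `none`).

1, 3

1 → match
2 → no match
3 → match
4 → no match
5 → no match
6 → no match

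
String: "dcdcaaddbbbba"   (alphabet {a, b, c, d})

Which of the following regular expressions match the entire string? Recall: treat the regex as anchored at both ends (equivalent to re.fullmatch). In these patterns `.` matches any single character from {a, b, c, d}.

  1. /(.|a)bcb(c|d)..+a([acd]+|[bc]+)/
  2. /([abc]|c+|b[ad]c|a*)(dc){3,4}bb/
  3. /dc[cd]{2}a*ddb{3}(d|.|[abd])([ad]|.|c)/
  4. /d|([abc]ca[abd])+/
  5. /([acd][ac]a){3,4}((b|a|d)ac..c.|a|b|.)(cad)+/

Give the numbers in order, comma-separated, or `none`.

1 → no match
2 → no match — must end with "dcbb"
3 → match
4 → no match
5 → no match — must end with "cad"

3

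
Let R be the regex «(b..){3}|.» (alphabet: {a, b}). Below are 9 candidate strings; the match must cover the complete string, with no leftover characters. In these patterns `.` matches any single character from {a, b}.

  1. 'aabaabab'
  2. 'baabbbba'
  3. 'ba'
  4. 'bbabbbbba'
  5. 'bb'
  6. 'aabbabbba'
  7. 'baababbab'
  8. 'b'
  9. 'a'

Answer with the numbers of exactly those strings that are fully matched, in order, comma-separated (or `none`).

4, 7, 8, 9

1 → no match
2 → no match
3 → no match
4 → match
5 → no match
6 → no match
7 → match
8 → match
9 → match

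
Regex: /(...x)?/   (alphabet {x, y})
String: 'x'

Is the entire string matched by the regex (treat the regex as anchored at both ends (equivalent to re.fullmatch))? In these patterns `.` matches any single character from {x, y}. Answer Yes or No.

No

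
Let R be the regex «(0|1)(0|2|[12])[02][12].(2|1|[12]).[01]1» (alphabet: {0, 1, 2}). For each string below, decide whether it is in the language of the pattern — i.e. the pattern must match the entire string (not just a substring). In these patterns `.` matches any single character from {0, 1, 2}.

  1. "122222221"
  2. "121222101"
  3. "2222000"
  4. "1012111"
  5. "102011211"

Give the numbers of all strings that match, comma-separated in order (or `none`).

1 → no match
2 → no match
3 → no match — must end with "1"
4 → no match
5 → no match

none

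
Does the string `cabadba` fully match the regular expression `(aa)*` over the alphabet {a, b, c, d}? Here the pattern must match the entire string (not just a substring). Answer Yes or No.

No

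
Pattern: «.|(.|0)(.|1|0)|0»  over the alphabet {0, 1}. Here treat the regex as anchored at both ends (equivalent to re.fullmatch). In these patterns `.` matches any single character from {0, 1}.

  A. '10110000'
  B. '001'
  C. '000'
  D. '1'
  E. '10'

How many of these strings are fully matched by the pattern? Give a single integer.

2

A → no match
B → no match
C → no match
D → match
E → match
Total matched: 2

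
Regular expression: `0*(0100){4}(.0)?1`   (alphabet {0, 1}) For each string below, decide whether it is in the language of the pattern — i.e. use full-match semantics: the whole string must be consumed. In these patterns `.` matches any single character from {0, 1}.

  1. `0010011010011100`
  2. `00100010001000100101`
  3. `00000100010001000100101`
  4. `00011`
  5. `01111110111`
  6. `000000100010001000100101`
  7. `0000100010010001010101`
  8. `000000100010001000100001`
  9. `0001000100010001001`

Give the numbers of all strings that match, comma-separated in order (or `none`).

1 → no match — must end with `1`
2 → match
3 → match
4. `00011` → no match
5. `01111110111` → no match
6 → match
7 → no match
8 → match
9 → match

2, 3, 6, 8, 9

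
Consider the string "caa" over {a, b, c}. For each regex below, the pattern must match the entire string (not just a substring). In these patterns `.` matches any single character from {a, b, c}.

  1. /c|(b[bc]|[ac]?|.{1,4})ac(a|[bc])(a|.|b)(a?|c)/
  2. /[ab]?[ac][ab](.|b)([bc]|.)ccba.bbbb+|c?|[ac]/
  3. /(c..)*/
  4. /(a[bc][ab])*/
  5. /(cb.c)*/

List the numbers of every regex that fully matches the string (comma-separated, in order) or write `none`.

3

1 → no match
2 → no match
3 → match
4 → no match
5 → no match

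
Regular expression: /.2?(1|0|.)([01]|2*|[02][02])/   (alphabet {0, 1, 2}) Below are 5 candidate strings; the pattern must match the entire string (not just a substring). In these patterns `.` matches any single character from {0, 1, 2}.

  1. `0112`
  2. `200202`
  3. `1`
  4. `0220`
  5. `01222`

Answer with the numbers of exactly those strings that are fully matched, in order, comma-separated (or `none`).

4, 5

1 → no match
2 → no match
3 → no match
4 → match
5 → match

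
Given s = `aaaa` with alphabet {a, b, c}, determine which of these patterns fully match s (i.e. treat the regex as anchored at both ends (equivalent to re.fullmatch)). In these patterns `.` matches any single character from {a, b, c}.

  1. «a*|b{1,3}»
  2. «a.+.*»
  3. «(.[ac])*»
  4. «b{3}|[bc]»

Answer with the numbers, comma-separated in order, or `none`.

1, 2, 3

1 → match
2 → match
3 → match
4 → no match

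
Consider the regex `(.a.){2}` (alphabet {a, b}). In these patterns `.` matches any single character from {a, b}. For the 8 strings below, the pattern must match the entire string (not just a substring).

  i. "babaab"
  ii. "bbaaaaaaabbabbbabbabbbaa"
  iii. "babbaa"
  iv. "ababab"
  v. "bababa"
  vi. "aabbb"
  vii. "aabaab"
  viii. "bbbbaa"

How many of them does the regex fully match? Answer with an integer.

3

i → match
ii → no match
iii → match
iv → no match
v → no match
vi → no match
vii → match
viii → no match
Total matched: 3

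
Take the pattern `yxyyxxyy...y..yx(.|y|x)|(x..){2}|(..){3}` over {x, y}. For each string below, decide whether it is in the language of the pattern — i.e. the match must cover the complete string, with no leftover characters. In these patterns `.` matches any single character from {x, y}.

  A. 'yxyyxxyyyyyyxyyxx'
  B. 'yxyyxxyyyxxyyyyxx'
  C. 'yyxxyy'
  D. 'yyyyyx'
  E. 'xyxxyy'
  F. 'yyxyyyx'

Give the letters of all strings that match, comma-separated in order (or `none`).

A → match
B → match
C. 'yyxxyy' → match
D. 'yyyyyx' → match
E. 'xyxxyy' → match
F. 'yyxyyyx' → no match

A, B, C, D, E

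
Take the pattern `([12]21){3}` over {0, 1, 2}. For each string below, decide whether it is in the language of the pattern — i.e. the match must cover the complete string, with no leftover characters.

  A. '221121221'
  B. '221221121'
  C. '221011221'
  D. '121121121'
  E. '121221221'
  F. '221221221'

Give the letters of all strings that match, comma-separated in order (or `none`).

A → match
B → match
C → no match
D → match
E → match
F → match

A, B, D, E, F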